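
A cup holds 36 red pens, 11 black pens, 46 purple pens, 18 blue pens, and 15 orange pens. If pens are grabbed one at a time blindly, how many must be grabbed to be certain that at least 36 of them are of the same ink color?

Treat the 5 ink colors as pigeonholes.
In the worst case we take at most 35 of each ink color, but all 11 black, all 18 blue, and all 15 orange (fewer than 35), giving 35 + 11 + 35 + 18 + 15 = 114.
One more pen then forces some ink color to 36, so 114 + 1 = 115.

115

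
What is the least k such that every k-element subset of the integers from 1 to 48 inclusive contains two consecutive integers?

25

Partition {1, …, 48} into 24 pairs: {1,2}, {3,4}, …, {47,48}.
Choosing 24 integers — say the 24 even numbers 2, 4, …, 48 — takes one from each pair and avoids the property.
Choosing 25 forces two into the same pair by pigeonhole, and those are consecutive. So 25.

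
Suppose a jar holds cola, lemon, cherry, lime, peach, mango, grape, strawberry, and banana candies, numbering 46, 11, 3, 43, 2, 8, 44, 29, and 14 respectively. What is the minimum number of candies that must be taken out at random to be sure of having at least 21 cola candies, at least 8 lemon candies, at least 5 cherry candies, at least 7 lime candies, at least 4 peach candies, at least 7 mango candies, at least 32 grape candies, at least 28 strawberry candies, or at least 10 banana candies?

112

The worst case stops just short of every target: 20 cola, 7 lemon, all 3 cherry, 6 lime, all 2 peach, 6 mango, 31 grape, 27 strawberry, 9 banana — 20 + 7 + 3 + 6 + 2 + 6 + 31 + 27 + 9 = 111 candies.
One more candy must push some flavor to its target, so 111 + 1 = 112.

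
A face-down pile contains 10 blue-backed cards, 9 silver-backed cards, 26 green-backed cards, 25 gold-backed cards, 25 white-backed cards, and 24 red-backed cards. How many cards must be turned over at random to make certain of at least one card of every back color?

The hardest back color to obtain is silver-backed: we could draw every other card first — 119 − 9 = 110 cards — without a single silver-backed one.
The next draw must be silver-backed, so 110 + 1 = 111.

111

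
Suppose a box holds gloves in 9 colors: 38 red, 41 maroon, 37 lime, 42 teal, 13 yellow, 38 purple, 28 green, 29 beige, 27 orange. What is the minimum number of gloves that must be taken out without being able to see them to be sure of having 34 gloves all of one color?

263

In the worst case we take at most 33 of each color, but all 13 yellow, all 28 green, all 29 beige, and all 27 orange (fewer than 33), giving 33 + 33 + 33 + 33 + 13 + 33 + 28 + 29 + 27 = 262.
One more glove then forces some color to 34, so 262 + 1 = 263.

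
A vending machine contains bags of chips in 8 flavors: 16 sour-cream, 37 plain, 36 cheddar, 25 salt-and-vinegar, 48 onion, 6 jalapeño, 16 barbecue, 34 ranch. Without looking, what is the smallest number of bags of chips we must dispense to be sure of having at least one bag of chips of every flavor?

The hardest flavor to obtain is jalapeño: we could draw every other bag of chips first — 218 − 6 = 212 bags of chips — without a single jalapeño one.
The next draw must be jalapeño, so 212 + 1 = 213.

213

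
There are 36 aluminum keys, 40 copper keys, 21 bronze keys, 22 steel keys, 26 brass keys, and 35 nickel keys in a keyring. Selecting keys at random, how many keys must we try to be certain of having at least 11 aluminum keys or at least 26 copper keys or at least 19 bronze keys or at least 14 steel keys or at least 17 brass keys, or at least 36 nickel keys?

Each of the 6 types has its own threshold; avoid all of them simultaneously.
The worst case stops just short of every target: 10 aluminum, 25 copper, 18 bronze, 13 steel, 16 brass, 35 nickel — 10 + 25 + 18 + 13 + 16 + 35 = 117 keys.
One more key must push some type to its target, so 117 + 1 = 118.

118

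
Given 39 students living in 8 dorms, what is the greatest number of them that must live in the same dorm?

If each of the 8 dorms held at most 4, the total would be at most 8 × 4 = 32 < 39, a contradiction.
So at least one holds ⌈39/8⌉ = 5.

5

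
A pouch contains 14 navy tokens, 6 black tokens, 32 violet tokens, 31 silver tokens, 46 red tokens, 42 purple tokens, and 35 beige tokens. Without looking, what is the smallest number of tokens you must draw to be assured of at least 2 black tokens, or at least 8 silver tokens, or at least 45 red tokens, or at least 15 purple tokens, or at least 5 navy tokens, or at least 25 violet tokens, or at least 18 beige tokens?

112

Each of the 7 colors has its own threshold; avoid all of them simultaneously.
The worst case stops just short of every target: 4 navy, 1 black, 24 violet, 7 silver, 44 red, 14 purple, 17 beige — 4 + 1 + 24 + 7 + 44 + 14 + 17 = 111 tokens.
One more token must push some color to its target, so 111 + 1 = 112.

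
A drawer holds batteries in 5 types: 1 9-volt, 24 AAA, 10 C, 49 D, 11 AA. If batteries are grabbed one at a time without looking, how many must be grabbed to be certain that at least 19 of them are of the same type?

In the worst case we take at most 18 of each type, but all 1 9-volt, all 10 C, and all 11 AA (fewer than 18), giving 1 + 18 + 10 + 18 + 11 = 58.
One more battery then forces some type to 19, so 58 + 1 = 59.

59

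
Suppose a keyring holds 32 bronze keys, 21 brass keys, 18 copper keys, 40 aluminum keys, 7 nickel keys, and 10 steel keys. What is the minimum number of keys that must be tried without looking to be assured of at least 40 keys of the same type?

Treat the 6 types as pigeonholes.
In the worst case we take at most 39 of each type, but all 32 bronze, all 21 brass, all 18 copper, all 7 nickel, and all 10 steel (fewer than 39), giving 32 + 21 + 18 + 39 + 7 + 10 = 127.
One more key then forces some type to 40, so 127 + 1 = 128.

128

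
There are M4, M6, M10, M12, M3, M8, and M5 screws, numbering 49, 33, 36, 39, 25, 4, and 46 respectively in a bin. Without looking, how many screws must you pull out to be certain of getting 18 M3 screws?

225

The worst case draws every non-M3 screw first: 49 + 33 + 36 + 39 + 4 + 46 = 207.
The next 18 draws are then forced to be M3, giving 207 + 18 = 225.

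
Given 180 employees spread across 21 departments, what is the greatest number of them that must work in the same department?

The 180 employees fall into 21 departments.
If each of the 21 departments held at most 8, the total would be at most 21 × 8 = 168 < 180, a contradiction.
So at least one holds ⌈180/21⌉ = 9.

9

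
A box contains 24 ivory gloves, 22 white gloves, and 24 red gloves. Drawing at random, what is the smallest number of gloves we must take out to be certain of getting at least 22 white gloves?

70

To avoid white gloves as long as possible, exhaust the other 2 colors first.
The worst case draws every non-white glove first: 24 + 24 = 48.
The next 22 draws are then forced to be white, giving 48 + 22 = 70.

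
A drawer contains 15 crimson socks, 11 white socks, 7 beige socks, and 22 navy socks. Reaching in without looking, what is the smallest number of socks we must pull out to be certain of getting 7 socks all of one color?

The worst case takes 6 socks of each color without reaching 7 of any: 4 × 6 = 24.
The next sock must bring some color to 7, so 24 + 1 = 25.

25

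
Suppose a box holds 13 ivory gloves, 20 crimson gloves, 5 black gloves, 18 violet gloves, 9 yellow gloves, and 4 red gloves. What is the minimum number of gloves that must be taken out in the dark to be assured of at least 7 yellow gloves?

67

The worst case draws every non-yellow glove first: 13 + 20 + 5 + 18 + 4 = 60.
The next 7 draws are then forced to be yellow, giving 60 + 7 = 67.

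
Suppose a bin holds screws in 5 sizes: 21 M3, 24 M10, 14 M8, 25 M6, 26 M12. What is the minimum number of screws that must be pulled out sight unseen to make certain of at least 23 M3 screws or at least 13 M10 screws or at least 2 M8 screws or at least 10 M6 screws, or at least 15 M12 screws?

The worst case stops just short of every target: all 21 M3, 12 M10, 1 M8, 9 M6, 14 M12 — 21 + 12 + 1 + 9 + 14 = 57 screws.
One more screw must push some size to its target, so 57 + 1 = 58.

58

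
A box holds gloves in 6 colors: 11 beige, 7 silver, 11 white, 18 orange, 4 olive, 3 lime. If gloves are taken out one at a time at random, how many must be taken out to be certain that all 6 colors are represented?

52

The hardest color to obtain is lime: we could draw every other glove first — 54 − 3 = 51 gloves — without a single lime one.
The next draw must be lime, so 51 + 1 = 52.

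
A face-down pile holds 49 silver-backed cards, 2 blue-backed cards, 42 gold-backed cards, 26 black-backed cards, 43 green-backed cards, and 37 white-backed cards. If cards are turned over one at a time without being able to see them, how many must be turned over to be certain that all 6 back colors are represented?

198

The hardest back color to obtain is blue-backed: we could draw every other card first — 199 − 2 = 197 cards — without a single blue-backed one.
The next draw must be blue-backed, so 197 + 1 = 198.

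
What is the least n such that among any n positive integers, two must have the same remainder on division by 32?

33

Two integers differ by a multiple of 32 exactly when they share a remainder mod 32.
There are 32 residue classes mod 32, so 32 integers can all lie in distinct classes.
One more integer must repeat a residue, giving a difference divisible by 32. So n = 32 + 1 = 33.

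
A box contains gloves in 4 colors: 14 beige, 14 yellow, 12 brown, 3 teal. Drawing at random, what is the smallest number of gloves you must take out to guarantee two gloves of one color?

5

The worst case takes 1 glove of each color without reaching 2 of any: 4 × 1 = 4.
The next glove must bring some color to 2, so 4 + 1 = 5.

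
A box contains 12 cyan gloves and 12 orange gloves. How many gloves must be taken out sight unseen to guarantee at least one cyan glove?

13

The worst case draws every non-cyan glove first: 12.
The next draw is then forced to be cyan, giving 12 + 1 = 13.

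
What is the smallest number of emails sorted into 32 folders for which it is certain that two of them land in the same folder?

33

There are 32 folders acting as pigeonholes.
With 32 emails we could place one in each, avoiding any repeat.
One more forces some class to hold 2, so 32 + 1 = 33.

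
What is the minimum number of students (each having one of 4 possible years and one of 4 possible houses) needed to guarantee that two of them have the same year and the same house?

There are 4 × 4 = 16 (year, house) combinations acting as pigeonholes.
With 16 students we could place one in each, avoiding any repeat.
One more forces some (year, house) pair to hold 2, so 16 + 1 = 17.

17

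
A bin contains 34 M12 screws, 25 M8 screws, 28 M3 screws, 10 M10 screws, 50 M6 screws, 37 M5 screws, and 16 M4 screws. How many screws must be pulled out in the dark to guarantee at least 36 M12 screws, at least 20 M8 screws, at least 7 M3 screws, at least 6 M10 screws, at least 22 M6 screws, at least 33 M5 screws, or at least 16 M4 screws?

133

Each of the 7 sizes has its own threshold; avoid all of them simultaneously.
The worst case stops just short of every target: all 34 M12, 19 M8, 6 M3, 5 M10, 21 M6, 32 M5, 15 M4 — 34 + 19 + 6 + 5 + 21 + 32 + 15 = 132 screws.
One more screw must push some size to its target, so 132 + 1 = 133.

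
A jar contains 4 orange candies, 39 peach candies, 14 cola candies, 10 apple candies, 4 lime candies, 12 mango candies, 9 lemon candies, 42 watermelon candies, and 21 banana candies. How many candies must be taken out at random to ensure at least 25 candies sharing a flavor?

123

In the worst case we take at most 24 of each flavor, but all 4 orange, all 14 cola, all 10 apple, all 4 lime, all 12 mango, all 9 lemon, and all 21 banana (fewer than 24), giving 4 + 24 + 14 + 10 + 4 + 12 + 9 + 24 + 21 = 122.
One more candy then forces some flavor to 25, so 122 + 1 = 123.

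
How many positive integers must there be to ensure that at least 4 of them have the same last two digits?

301

There are 100 possible two-digit endings acting as pigeonholes.
With 100 × 3 = 300 positive integers we could place exactly 3 in each, with no class reaching 4.
One more forces some class to hold 4, so 300 + 1 = 301.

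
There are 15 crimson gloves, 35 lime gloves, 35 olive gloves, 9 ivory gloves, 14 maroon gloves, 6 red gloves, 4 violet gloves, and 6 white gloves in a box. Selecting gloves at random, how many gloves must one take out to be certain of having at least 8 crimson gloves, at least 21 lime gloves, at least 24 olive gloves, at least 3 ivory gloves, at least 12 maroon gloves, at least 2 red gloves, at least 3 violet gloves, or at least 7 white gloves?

The worst case stops just short of every target: 7 crimson, 20 lime, 23 olive, 2 ivory, 11 maroon, 1 red, 2 violet, 6 white — 7 + 20 + 23 + 2 + 11 + 1 + 2 + 6 = 72 gloves.
One more glove must push some color to its target, so 72 + 1 = 73.

73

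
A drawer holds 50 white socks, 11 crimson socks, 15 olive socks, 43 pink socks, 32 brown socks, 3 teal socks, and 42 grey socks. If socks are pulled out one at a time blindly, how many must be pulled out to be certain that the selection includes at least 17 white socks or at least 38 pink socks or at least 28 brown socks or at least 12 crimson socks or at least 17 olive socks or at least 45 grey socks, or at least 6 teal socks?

Each of the 7 colors has its own threshold; avoid all of them simultaneously.
The worst case stops just short of every target: 16 white, 11 crimson, all 15 olive, 37 pink, 27 brown, all 3 teal, all 42 grey — 16 + 11 + 15 + 37 + 27 + 3 + 42 = 151 socks.
One more sock must push some color to its target, so 151 + 1 = 152.

152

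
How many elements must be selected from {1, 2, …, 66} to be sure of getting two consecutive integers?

34

Partition {1, …, 66} into 33 pairs: {1,2}, {3,4}, …, {65,66}.
Choosing 33 integers — say the 33 even numbers 2, 4, …, 66 — takes one from each pair and avoids the property.
Choosing 34 forces two into the same pair by pigeonhole, and those are consecutive. So 34.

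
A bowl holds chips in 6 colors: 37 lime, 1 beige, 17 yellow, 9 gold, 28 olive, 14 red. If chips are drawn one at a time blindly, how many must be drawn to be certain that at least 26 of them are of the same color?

92

In the worst case we take at most 25 of each color, but all 1 beige, all 17 yellow, all 9 gold, and all 14 red (fewer than 25), giving 25 + 1 + 17 + 9 + 25 + 14 = 91.
One more chip then forces some color to 26, so 91 + 1 = 92.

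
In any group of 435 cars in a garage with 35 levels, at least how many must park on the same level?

If each of the 35 levels held at most 12, the total would be at most 35 × 12 = 420 < 435, a contradiction.
So at least one holds ⌈435/35⌉ = 13.

13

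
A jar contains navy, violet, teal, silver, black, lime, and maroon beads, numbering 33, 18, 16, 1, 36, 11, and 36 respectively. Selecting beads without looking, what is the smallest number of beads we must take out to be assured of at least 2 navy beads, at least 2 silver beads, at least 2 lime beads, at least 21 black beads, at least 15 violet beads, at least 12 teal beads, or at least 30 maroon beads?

78

The worst case stops just short of every target: 1 navy, 14 violet, 11 teal, 1 silver, 20 black, 1 lime, 29 maroon — 1 + 14 + 11 + 1 + 20 + 1 + 29 = 77 beads.
One more bead must push some color to its target, so 77 + 1 = 78.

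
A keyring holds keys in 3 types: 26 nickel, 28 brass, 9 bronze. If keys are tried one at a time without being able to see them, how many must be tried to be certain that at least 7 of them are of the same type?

The worst case takes 6 keys of each type without reaching 7 of any: 3 × 6 = 18.
The next key must bring some type to 7, so 18 + 1 = 19.

19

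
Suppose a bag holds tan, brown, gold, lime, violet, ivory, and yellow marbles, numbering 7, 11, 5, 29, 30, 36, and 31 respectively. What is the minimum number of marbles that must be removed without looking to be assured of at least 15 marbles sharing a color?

80

In the worst case we take at most 14 of each color, but all 7 tan, all 11 brown, and all 5 gold (fewer than 14), giving 7 + 11 + 5 + 14 + 14 + 14 + 14 = 79.
One more marble then forces some color to 15, so 79 + 1 = 80.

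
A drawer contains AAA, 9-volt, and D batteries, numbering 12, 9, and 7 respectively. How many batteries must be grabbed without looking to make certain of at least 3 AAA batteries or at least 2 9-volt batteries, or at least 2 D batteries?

Each of the 3 types has its own threshold; avoid all of them simultaneously.
The worst case stops just short of every target: 2 AAA, 1 9-volt, 1 D — 2 + 1 + 1 = 4 batteries.
One more battery must push some type to its target, so 4 + 1 = 5.

5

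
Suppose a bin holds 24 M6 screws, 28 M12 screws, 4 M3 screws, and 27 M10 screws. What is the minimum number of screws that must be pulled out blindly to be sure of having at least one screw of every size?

The hardest size to obtain is M3: we could draw every other screw first — 83 − 4 = 79 screws — without a single M3 one.
The next draw must be M3, so 79 + 1 = 80.

80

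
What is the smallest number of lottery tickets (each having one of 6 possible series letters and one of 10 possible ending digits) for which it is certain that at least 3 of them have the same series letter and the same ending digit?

There are 6 × 10 = 60 (series letter, ending digit) combinations acting as pigeonholes.
With 60 × 2 = 120 lottery tickets we could place exactly 2 in each, with no (series letter, ending digit) pair reaching 3.
One more forces some (series letter, ending digit) pair to hold 3, so 120 + 1 = 121.

121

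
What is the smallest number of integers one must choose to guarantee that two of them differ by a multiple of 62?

63

Use the pigeonhole principle on residue classes: two integers differ by a multiple of 62 exactly when they share a remainder mod 62.
There are 62 residue classes mod 62, so 62 integers can all lie in distinct classes.
One more integer must repeat a residue, giving a difference divisible by 62. So n = 62 + 1 = 63.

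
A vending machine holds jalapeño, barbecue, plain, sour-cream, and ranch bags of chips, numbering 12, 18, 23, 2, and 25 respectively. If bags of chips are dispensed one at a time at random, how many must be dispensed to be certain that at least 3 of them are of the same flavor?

Treat the 5 flavors as pigeonholes.
The worst case takes 2 bags of chips of each flavor without reaching 3 of any: 5 × 2 = 10.
The next bag of chips must bring some flavor to 3, so 10 + 1 = 11.

11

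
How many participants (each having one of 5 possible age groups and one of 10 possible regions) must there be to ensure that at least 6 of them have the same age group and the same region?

251

There are 5 × 10 = 50 (age group, region) combinations acting as pigeonholes.
With 50 × 5 = 250 participants we could place exactly 5 in each, with no (age group, region) pair reaching 6.
One more forces some (age group, region) pair to hold 6, so 250 + 1 = 251.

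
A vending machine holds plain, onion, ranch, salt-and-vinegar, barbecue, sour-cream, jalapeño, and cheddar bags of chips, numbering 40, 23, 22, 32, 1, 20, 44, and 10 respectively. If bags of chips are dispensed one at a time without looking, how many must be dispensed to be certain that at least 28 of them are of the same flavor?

158

In the worst case we take at most 27 of each flavor, but all 23 onion, all 22 ranch, all 1 barbecue, all 20 sour-cream, and all 10 cheddar (fewer than 27), giving 27 + 23 + 22 + 27 + 1 + 20 + 27 + 10 = 157.
One more bag of chips then forces some flavor to 28, so 157 + 1 = 158.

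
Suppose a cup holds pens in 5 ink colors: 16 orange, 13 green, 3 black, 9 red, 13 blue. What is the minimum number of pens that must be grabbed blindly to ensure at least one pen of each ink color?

The hardest ink color to obtain is black: we could draw every other pen first — 54 − 3 = 51 pens — without a single black one.
The next draw must be black, so 51 + 1 = 52.

52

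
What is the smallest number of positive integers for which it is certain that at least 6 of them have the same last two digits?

501

There are 100 possible two-digit endings acting as pigeonholes.
With 100 × 5 = 500 positive integers we could place exactly 5 in each, with no class reaching 6.
One more forces some class to hold 6, so 500 + 1 = 501.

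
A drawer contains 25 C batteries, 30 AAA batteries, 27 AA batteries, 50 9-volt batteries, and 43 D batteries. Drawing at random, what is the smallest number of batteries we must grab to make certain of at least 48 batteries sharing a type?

173

In the worst case we take at most 47 of each type, but all 25 C, all 30 AAA, all 27 AA, and all 43 D (fewer than 47), giving 25 + 30 + 27 + 47 + 43 = 172.
One more battery then forces some type to 48, so 172 + 1 = 173.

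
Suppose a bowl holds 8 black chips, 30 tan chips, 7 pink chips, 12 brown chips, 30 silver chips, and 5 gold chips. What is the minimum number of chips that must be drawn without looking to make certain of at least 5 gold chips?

The worst case draws every non-gold chip first: 8 + 30 + 7 + 12 + 30 = 87.
The next 5 draws are then forced to be gold, giving 87 + 5 = 92.

92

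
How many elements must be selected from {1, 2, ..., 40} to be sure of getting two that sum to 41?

21

Partition {1, …, 40} into 20 pairs: {1,40}, {2,39}, …, {20,21}.
Choosing 20 integers — say the integers 1 through 20 — takes one from each pair and avoids the property.
Choosing 21 forces two into the same pair by pigeonhole, and those sum to 41. So 21.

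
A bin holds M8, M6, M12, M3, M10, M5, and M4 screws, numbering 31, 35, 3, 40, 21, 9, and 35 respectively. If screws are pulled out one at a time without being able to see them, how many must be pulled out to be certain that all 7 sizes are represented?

172

The hardest size to obtain is M12: we could draw every other screw first — 174 − 3 = 171 screws — without a single M12 one.
The next draw must be M12, so 171 + 1 = 172.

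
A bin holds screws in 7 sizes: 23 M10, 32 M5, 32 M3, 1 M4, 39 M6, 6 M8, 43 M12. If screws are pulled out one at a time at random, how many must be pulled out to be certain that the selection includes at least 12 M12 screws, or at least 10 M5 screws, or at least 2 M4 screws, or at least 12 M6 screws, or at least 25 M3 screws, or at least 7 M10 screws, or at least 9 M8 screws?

The worst case stops just short of every target: 6 M10, 9 M5, 24 M3, 1 M4, 11 M6, all 6 M8, 11 M12 — 6 + 9 + 24 + 1 + 11 + 6 + 11 = 68 screws.
One more screw must push some size to its target, so 68 + 1 = 69.

69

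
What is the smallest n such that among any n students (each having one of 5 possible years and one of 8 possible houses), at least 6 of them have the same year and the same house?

201

There are 5 × 8 = 40 (year, house) combinations acting as pigeonholes.
With 40 × 5 = 200 students we could place exactly 5 in each, with no (year, house) pair reaching 6.
One more forces some (year, house) pair to hold 6, so 200 + 1 = 201.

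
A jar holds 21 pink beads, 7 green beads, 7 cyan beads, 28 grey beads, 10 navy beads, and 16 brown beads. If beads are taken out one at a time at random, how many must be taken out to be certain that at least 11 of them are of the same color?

In the worst case we take at most 10 of each color, but all 7 green and all 7 cyan (fewer than 10), giving 10 + 7 + 7 + 10 + 10 + 10 = 54.
One more bead then forces some color to 11, so 54 + 1 = 55.

55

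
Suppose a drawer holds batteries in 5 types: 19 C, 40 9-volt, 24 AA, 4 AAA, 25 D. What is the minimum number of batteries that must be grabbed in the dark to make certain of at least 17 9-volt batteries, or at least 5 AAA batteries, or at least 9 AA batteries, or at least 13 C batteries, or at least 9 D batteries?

The worst case stops just short of every target: 12 C, 16 9-volt, 8 AA, 4 AAA, 8 D — 12 + 16 + 8 + 4 + 8 = 48 batteries.
One more battery must push some type to its target, so 48 + 1 = 49.

49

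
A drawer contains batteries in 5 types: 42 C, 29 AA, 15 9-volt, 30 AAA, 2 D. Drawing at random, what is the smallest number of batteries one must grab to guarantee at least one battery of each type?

117

The hardest type to obtain is D: we could draw every other battery first — 118 − 2 = 116 batteries — without a single D one.
The next draw must be D, so 116 + 1 = 117.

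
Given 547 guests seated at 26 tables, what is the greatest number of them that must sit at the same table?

The 547 guests fall into 26 tables.
If each of the 26 tables held at most 21, the total would be at most 26 × 21 = 546 < 547, a contradiction.
So at least one holds ⌈547/26⌉ = 22.

22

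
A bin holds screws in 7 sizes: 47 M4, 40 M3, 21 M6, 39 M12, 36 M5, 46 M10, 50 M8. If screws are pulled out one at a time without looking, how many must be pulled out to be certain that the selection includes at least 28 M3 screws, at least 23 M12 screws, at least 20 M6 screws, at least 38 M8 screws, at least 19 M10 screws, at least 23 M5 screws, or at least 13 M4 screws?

158

Each of the 7 sizes has its own threshold; avoid all of them simultaneously.
The worst case stops just short of every target: 12 M4, 27 M3, 19 M6, 22 M12, 22 M5, 18 M10, 37 M8 — 12 + 27 + 19 + 22 + 22 + 18 + 37 = 157 screws.
One more screw must push some size to its target, so 157 + 1 = 158.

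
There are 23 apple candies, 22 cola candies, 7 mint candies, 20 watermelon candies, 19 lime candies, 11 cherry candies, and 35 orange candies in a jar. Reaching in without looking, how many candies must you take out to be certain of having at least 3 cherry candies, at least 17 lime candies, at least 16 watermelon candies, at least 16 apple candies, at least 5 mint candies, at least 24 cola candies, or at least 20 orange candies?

Each of the 7 flavors has its own threshold; avoid all of them simultaneously.
The worst case stops just short of every target: 15 apple, all 22 cola, 4 mint, 15 watermelon, 16 lime, 2 cherry, 19 orange — 15 + 22 + 4 + 15 + 16 + 2 + 19 = 93 candies.
One more candy must push some flavor to its target, so 93 + 1 = 94.

94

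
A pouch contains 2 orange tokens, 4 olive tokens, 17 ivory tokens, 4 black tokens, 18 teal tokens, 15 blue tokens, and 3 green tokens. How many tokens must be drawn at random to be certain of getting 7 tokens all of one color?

Treat the 7 colors as pigeonholes.
In the worst case we take at most 6 of each color, but all 2 orange, all 4 olive, all 4 black, and all 3 green (fewer than 6), giving 2 + 4 + 6 + 4 + 6 + 6 + 3 = 31.
One more token then forces some color to 7, so 31 + 1 = 32.

32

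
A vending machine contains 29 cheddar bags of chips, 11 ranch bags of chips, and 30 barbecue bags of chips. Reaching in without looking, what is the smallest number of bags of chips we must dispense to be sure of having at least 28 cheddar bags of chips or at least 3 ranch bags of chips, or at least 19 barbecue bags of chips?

48

The worst case stops just short of every target: 27 cheddar, 2 ranch, 18 barbecue — 27 + 2 + 18 = 47 bags of chips.
One more bag of chips must push some flavor to its target, so 47 + 1 = 48.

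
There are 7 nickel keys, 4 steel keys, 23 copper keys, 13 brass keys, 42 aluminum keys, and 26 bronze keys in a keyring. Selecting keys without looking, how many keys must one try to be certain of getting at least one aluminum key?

To avoid aluminum keys as long as possible, exhaust the other 5 types first.
The worst case draws every non-aluminum key first: 7 + 4 + 23 + 13 + 26 = 73.
The next draw is then forced to be aluminum, giving 73 + 1 = 74.

74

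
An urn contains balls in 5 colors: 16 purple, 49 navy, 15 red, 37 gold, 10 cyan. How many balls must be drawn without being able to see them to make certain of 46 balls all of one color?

124

Treat the 5 colors as pigeonholes.
In the worst case we take at most 45 of each color, but all 16 purple, all 15 red, all 37 gold, and all 10 cyan (fewer than 45), giving 16 + 45 + 15 + 37 + 10 = 123.
One more ball then forces some color to 46, so 123 + 1 = 124.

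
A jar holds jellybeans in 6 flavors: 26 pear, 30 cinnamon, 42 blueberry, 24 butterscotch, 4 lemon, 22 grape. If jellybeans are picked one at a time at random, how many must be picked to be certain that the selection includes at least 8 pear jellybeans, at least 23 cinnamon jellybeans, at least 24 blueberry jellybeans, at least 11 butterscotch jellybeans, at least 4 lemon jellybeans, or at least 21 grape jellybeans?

The worst case stops just short of every target: 7 pear, 22 cinnamon, 23 blueberry, 10 butterscotch, 3 lemon, 20 grape — 7 + 22 + 23 + 10 + 3 + 20 = 85 jellybeans.
One more jellybean must push some flavor to its target, so 85 + 1 = 86.

86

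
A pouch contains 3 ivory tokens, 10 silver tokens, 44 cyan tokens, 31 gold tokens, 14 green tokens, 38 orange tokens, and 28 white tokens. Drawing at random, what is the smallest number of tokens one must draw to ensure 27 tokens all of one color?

132

In the worst case we take at most 26 of each color, but all 3 ivory, all 10 silver, and all 14 green (fewer than 26), giving 3 + 10 + 26 + 26 + 14 + 26 + 26 = 131.
One more token then forces some color to 27, so 131 + 1 = 132.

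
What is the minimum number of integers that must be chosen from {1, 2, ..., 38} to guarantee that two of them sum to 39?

Partition {1, …, 38} into 19 pairs: {1,38}, {2,37}, …, {19,20}.
Choosing 19 integers — say the integers 1 through 19 — takes one from each pair and avoids the property.
Choosing 20 forces two into the same pair by pigeonhole, and those sum to 39. So 20.

20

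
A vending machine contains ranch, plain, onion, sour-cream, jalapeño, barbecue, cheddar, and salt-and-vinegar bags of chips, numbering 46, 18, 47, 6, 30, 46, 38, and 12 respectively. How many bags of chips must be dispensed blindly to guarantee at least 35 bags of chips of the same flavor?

203

In the worst case we take at most 34 of each flavor, but all 18 plain, all 6 sour-cream, all 30 jalapeño, and all 12 salt-and-vinegar (fewer than 34), giving 34 + 18 + 34 + 6 + 30 + 34 + 34 + 12 = 202.
One more bag of chips then forces some flavor to 35, so 202 + 1 = 203.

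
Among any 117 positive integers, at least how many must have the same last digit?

The 117 positive integers fall into 10 possible last digits.
If each of the 10 possible last digits held at most 11, the total would be at most 10 × 11 = 110 < 117, a contradiction.
So at least one holds ⌈117/10⌉ = 12.

12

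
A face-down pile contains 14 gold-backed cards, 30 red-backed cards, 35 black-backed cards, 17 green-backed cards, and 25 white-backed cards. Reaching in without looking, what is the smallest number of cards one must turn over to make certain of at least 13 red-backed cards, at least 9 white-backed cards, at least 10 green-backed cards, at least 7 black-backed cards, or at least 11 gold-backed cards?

Each of the 5 back colors has its own threshold; avoid all of them simultaneously.
The worst case stops just short of every target: 10 gold-backed, 12 red-backed, 6 black-backed, 9 green-backed, 8 white-backed — 10 + 12 + 6 + 9 + 8 = 45 cards.
One more card must push some back color to its target, so 45 + 1 = 46.

46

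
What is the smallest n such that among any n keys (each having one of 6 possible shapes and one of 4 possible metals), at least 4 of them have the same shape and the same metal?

There are 6 × 4 = 24 (shape, metal) combinations acting as pigeonholes.
With 24 × 3 = 72 keys we could place exactly 3 in each, with no (shape, metal) pair reaching 4.
One more forces some (shape, metal) pair to hold 4, so 72 + 1 = 73.

73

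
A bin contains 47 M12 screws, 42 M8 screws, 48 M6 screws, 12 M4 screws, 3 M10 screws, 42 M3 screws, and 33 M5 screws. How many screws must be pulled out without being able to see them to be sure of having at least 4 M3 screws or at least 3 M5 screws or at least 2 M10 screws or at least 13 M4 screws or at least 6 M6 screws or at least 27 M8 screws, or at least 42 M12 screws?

The worst case stops just short of every target: 41 M12, 26 M8, 5 M6, 12 M4, 1 M10, 3 M3, 2 M5 — 41 + 26 + 5 + 12 + 1 + 3 + 2 = 90 screws.
One more screw must push some size to its target, so 90 + 1 = 91.

91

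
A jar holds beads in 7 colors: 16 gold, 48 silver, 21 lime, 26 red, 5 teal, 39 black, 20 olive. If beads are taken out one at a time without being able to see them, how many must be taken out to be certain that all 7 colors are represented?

171

The hardest color to obtain is teal: we could draw every other bead first — 175 − 5 = 170 beads — without a single teal one.
The next draw must be teal, so 170 + 1 = 171.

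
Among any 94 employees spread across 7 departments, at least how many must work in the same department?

If each of the 7 departments held at most 13, the total would be at most 7 × 13 = 91 < 94, a contradiction.
So at least one holds ⌈94/7⌉ = 14.

14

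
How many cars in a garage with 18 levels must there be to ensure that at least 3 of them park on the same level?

37

There are 18 levels acting as pigeonholes.
With 18 × 2 = 36 cars we could place exactly 2 in each, with no class reaching 3.
One more forces some class to hold 3, so 36 + 1 = 37.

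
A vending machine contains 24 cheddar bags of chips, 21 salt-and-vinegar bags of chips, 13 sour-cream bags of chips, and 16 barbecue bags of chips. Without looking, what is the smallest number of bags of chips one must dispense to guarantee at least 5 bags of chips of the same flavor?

17

Treat the 4 flavors as pigeonholes.
The worst case takes 4 bags of chips of each flavor without reaching 5 of any: 4 × 4 = 16.
The next bag of chips must bring some flavor to 5, so 16 + 1 = 17.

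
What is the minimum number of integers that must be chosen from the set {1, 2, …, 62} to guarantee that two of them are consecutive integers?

Partition {1, …, 62} into 31 pairs: {1,2}, {3,4}, …, {61,62}.
Choosing 31 integers — say the 31 even numbers 2, 4, …, 62 — takes one from each pair and avoids the property.
Choosing 32 forces two into the same pair by pigeonhole, and those are consecutive. So 32.

32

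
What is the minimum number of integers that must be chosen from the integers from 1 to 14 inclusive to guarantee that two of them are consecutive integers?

Partition {1, …, 14} into 7 pairs: {1,2}, {3,4}, …, {13,14}.
Choosing 7 integers — say the 7 even numbers 2, 4, …, 14 — takes one from each pair and avoids the property.
Choosing 8 forces two into the same pair by pigeonhole, and those are consecutive. So 8.

8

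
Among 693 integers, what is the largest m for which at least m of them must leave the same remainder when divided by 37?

If each of the 37 residue classes modulo 37 held at most 18, the total would be at most 37 × 18 = 666 < 693, a contradiction.
So at least one holds ⌈693/37⌉ = 19.

19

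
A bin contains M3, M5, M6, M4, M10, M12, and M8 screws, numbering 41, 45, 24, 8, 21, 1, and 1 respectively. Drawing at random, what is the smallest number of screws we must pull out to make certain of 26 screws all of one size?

Treat the 7 sizes as pigeonholes.
In the worst case we take at most 25 of each size, but all 24 M6, all 8 M4, all 21 M10, all 1 M12, and all 1 M8 (fewer than 25), giving 25 + 25 + 24 + 8 + 21 + 1 + 1 = 105.
One more screw then forces some size to 26, so 105 + 1 = 106.

106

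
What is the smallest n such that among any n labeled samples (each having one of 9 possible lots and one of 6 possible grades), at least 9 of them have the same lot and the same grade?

There are 9 × 6 = 54 (lot, grade) combinations acting as pigeonholes.
With 54 × 8 = 432 labeled samples we could place exactly 8 in each, with no (lot, grade) pair reaching 9.
One more forces some (lot, grade) pair to hold 9, so 432 + 1 = 433.

433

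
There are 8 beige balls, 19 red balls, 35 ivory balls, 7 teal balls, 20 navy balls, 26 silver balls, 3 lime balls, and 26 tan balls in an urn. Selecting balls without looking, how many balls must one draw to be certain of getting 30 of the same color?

In the worst case we take at most 29 of each color, but all 8 beige, all 19 red, all 7 teal, all 20 navy, all 26 silver, all 3 lime, and all 26 tan (fewer than 29), giving 8 + 19 + 29 + 7 + 20 + 26 + 3 + 26 = 138.
One more ball then forces some color to 30, so 138 + 1 = 139.

139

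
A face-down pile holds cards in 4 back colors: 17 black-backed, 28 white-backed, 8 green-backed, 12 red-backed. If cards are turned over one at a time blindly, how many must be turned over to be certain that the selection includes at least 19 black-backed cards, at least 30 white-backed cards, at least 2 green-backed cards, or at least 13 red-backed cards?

Each of the 4 back colors has its own threshold; avoid all of them simultaneously.
The worst case stops just short of every target: all 17 black-backed, all 28 white-backed, 1 green-backed, 12 red-backed — 17 + 28 + 1 + 12 = 58 cards.
One more card must push some back color to its target, so 58 + 1 = 59.

59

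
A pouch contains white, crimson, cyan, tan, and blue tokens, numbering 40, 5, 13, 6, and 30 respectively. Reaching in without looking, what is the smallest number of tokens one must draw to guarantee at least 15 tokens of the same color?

In the worst case we take at most 14 of each color, but all 5 crimson, all 13 cyan, and all 6 tan (fewer than 14), giving 14 + 5 + 13 + 6 + 14 = 52.
One more token then forces some color to 15, so 52 + 1 = 53.

53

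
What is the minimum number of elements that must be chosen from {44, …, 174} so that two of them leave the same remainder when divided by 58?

Use the pigeonhole principle on residue classes: group the integers by remainder mod 58; there are 58 residue classes, each nonempty in this range.
Choosing one from each class (58 integers) avoids any shared remainder.
One more choice must repeat a class, so two differ by a multiple of 58. Hence 58 + 1 = 59.

59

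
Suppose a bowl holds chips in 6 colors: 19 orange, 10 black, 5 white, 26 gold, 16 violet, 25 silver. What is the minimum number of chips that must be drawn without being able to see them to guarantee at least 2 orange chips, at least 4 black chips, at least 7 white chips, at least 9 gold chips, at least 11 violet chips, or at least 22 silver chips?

The worst case stops just short of every target: 1 orange, 3 black, all 5 white, 8 gold, 10 violet, 21 silver — 1 + 3 + 5 + 8 + 10 + 21 = 48 chips.
One more chip must push some color to its target, so 48 + 1 = 49.

49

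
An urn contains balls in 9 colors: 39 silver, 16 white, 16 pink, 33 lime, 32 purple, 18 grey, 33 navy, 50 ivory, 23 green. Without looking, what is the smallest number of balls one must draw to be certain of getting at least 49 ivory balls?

259

The worst case draws every non-ivory ball first: 39 + 16 + 16 + 33 + 32 + 18 + 33 + 23 = 210.
The next 49 draws are then forced to be ivory, giving 210 + 49 = 259.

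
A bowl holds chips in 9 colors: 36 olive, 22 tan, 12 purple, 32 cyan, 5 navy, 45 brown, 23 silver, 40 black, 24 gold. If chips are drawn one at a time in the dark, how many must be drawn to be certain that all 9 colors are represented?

The hardest color to obtain is navy: we could draw every other chip first — 239 − 5 = 234 chips — without a single navy one.
The next draw must be navy, so 234 + 1 = 235.

235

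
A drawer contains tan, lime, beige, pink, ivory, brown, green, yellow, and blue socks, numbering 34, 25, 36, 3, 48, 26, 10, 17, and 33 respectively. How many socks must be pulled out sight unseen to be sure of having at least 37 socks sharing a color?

221

In the worst case we take at most 36 of each color, but all 34 tan, all 25 lime, all 3 pink, all 26 brown, all 10 green, all 17 yellow, and all 33 blue (fewer than 36), giving 34 + 25 + 36 + 3 + 36 + 26 + 10 + 17 + 33 = 220.
One more sock then forces some color to 37, so 220 + 1 = 221.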